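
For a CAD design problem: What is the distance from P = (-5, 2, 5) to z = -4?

distance = |a·x₀ + b·y₀ + c·z₀ - d| / √(a² + b² + c²)
  = |0·(-5) + 0·2 + 1·5 - (-4)| / √(0² + 0² + 1²)
  = |0 + 0 + 5 + 4| / √(0 + 0 + 1)
  = |9| / √1
  = 9 / 1
  ≈ 9

9


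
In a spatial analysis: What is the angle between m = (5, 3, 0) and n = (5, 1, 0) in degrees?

m·n = 5·5 + 3·1 + 0·0 = 25 + 3 + 0 = 28
|m| = √(5² + 3² + 0²) = √34 ≈ 5.831
|n| = √(5² + 1² + 0²) = √26 ≈ 5.099
cos θ = (m·n)/(|m||n|) = 28/(5.831·5.099) ≈ 0.9417
θ = arccos(0.9417) ≈ 19.65°

19.65°


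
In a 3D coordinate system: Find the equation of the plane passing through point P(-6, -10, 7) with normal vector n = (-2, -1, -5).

The plane through P with normal n = (a, b, c) satisfies n·(r - P) = 0,
i.e. ax + by + cz = a·x₀ + b·y₀ + c·z₀.
d = (-2)·(-6) + (-1)·(-10) + (-5)·7
  = 12 + 10 - 35
  = -13
Equation: -2x - y - 5z = -13

-2x - y - 5z = -13


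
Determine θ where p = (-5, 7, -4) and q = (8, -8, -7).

p·q = (-5)·8 + 7·(-8) + (-4)·(-7) = -40 - 56 + 28 = -68
|p| = √((-5)² + 7² + (-4)²) = √90 ≈ 9.487
|q| = √(8² + (-8)² + (-7)²) = √177 ≈ 13.3
cos θ = (p·q)/(|p||q|) = -68/(9.487·13.3) ≈ -0.5388
θ = arccos(-0.5388) ≈ 122.6°

122.6°


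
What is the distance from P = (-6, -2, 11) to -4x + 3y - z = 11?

distance = |a·x₀ + b·y₀ + c·z₀ - d| / √(a² + b² + c²)
  = |(-4)·(-6) + 3·(-2) + (-1)·11 - 11| / √((-4)² + 3² + (-1)²)
  = |24 - 6 - 11 - 11| / √(16 + 9 + 1)
  = |-4| / √26
  = 4 / 5.099
  ≈ 0.7845

0.7845


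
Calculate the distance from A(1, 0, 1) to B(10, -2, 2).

d = √[(x₂-x₁)² + (y₂-y₁)² + (z₂-z₁)²]
  = √[9² + (-2)² + 1²]
  = √[81 + 4 + 1]
  = √86
  ≈ 9.274

9.274


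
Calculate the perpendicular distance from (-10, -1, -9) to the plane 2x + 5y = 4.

distance = |a·x₀ + b·y₀ + c·z₀ - d| / √(a² + b² + c²)
  = |2·(-10) + 5·(-1) + 0·(-9) - 4| / √(2² + 5² + 0²)
  = |-20 - 5 + 0 - 4| / √(4 + 25 + 0)
  = |-29| / √29
  = 29 / 5.385
  ≈ 5.385

5.385


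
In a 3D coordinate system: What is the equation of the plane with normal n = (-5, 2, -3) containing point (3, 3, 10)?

The plane through P with normal n = (a, b, c) satisfies n·(r - P) = 0,
i.e. ax + by + cz = a·x₀ + b·y₀ + c·z₀.
d = (-5)·3 + 2·3 + (-3)·10
  = -15 + 6 - 30
  = -39
Equation: -5x + 2y - 3z = -39

-5x + 2y - 3z = -39


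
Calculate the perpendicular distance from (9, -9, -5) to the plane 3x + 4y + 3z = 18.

distance = |a·x₀ + b·y₀ + c·z₀ - d| / √(a² + b² + c²)
  = |3·9 + 4·(-9) + 3·(-5) - 18| / √(3² + 4² + 3²)
  = |27 - 36 - 15 - 18| / √(9 + 16 + 9)
  = |-42| / √34
  = 42 / 5.831
  ≈ 7.203

7.203


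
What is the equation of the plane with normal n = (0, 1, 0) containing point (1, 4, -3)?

The plane through P with normal n = (a, b, c) satisfies n·(r - P) = 0,
i.e. ax + by + cz = a·x₀ + b·y₀ + c·z₀.
d = 0·1 + 1·4 + 0·(-3)
  = 0 + 4 + 0
  = 4
Equation: y = 4

y = 4


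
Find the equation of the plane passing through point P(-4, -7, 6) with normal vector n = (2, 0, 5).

The plane through P with normal n = (a, b, c) satisfies n·(r - P) = 0,
i.e. ax + by + cz = a·x₀ + b·y₀ + c·z₀.
d = 2·(-4) + 0·(-7) + 5·6
  = -8 + 0 + 30
  = 22
Equation: 2x + 5z = 22

2x + 5z = 22


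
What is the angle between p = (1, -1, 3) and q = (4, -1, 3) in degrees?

p·q = 1·4 + (-1)·(-1) + 3·3 = 4 + 1 + 9 = 14
|p| = √(1² + (-1)² + 3²) = √11 ≈ 3.317
|q| = √(4² + (-1)² + 3²) = √26 ≈ 5.099
cos θ = (p·q)/(|p||q|) = 14/(3.317·5.099) ≈ 0.8278
θ = arccos(0.8278) ≈ 34.12°

34.12°


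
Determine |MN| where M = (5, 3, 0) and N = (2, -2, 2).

d = √[(x₂-x₁)² + (y₂-y₁)² + (z₂-z₁)²]
  = √[(-3)² + (-5)² + 2²]
  = √[9 + 25 + 4]
  = √38
  ≈ 6.164

6.164


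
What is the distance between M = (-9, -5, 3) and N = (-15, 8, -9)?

d = √[(x₂-x₁)² + (y₂-y₁)² + (z₂-z₁)²]
  = √[(-6)² + 13² + (-12)²]
  = √[36 + 169 + 144]
  = √349
  ≈ 18.68

18.68


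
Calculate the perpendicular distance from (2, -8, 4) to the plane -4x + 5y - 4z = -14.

distance = |a·x₀ + b·y₀ + c·z₀ - d| / √(a² + b² + c²)
  = |(-4)·2 + 5·(-8) + (-4)·4 - (-14)| / √((-4)² + 5² + (-4)²)
  = |-8 - 40 - 16 + 14| / √(16 + 25 + 16)
  = |-50| / √57
  = 50 / 7.55
  ≈ 6.623

6.623


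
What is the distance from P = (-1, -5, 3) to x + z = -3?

distance = |a·x₀ + b·y₀ + c·z₀ - d| / √(a² + b² + c²)
  = |1·(-1) + 0·(-5) + 1·3 - (-3)| / √(1² + 0² + 1²)
  = |-1 + 0 + 3 + 3| / √(1 + 0 + 1)
  = |5| / √2
  = 5 / 1.414
  ≈ 3.536

3.536


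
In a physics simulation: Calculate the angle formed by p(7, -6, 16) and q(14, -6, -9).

p·q = 7·14 + (-6)·(-6) + 16·(-9) = 98 + 36 - 144 = -10
|p| = √(7² + (-6)² + 16²) = √341 ≈ 18.47
|q| = √(14² + (-6)² + (-9)²) = √313 ≈ 17.69
cos θ = (p·q)/(|p||q|) = -10/(18.47·17.69) ≈ -0.03061
θ = arccos(-0.03061) ≈ 91.75°

91.75°


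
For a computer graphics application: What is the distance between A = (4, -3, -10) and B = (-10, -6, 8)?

d = √[(x₂-x₁)² + (y₂-y₁)² + (z₂-z₁)²]
  = √[(-14)² + (-3)² + 18²]
  = √[196 + 9 + 324]
  = √529
  ≈ 23

23


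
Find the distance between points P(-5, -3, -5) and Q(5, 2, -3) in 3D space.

d = √[(x₂-x₁)² + (y₂-y₁)² + (z₂-z₁)²]
  = √[10² + 5² + 2²]
  = √[100 + 25 + 4]
  = √129
  ≈ 11.36

11.36


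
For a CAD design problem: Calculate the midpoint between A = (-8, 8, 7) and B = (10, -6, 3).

M = ((x₁+x₂)/2, (y₁+y₂)/2, (z₁+z₂)/2)
  = ((-8 + 10)/2, (8 - 6)/2, (7 + 3)/2)
  = (2/2, 2/2, 10/2)
  = (1, 1, 5)

(1, 1, 5)


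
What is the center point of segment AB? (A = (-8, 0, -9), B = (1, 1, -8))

M = ((x₁+x₂)/2, (y₁+y₂)/2, (z₁+z₂)/2)
  = ((-8 + 1)/2, (0 + 1)/2, (-9 - 8)/2)
  = (-7/2, 1/2, -17/2)
  = (-3.5, 0.5, -8.5)

(-3.5, 0.5, -8.5)


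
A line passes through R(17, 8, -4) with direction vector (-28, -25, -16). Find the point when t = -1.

P(t) = R + t·d
  = (17 + (-28)·(-1), 8 + (-25)·(-1), -4 + (-16)·(-1))
  = (17 + 28, 8 + 25, -4 + 16)
  = (45, 33, 12)

(45, 33, 12)


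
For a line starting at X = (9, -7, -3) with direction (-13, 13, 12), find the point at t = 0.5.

P(t) = X + t·d
  = (9 + (-13)·0.5, -7 + 13·0.5, -3 + 12·0.5)
  = (9 - 6.5, -7 + 6.5, -3 + 6)
  = (2.5, -0.5, 3)

(2.5, -0.5, 3)


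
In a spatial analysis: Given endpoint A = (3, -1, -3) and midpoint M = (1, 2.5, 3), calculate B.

B = 2M - A
  = (2·1 - 3, 2·2.5 - (-1), 2·3 - (-3))
  = (2 - 3, 5 + 1, 6 + 3)
  = (-1, 6, 9)

(-1, 6, 9)


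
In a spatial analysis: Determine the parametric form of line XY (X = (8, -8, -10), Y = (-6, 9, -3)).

Direction vector d = Y - X = (-6 - 8, 9 + 8, -3 + 10) = (-14, 17, 7)
Parametric form r = X + t·d:
x = 8 - 14t, y = -8 + 17t, z = -10 + 7t

x = 8 - 14t, y = -8 + 17t, z = -10 + 7t


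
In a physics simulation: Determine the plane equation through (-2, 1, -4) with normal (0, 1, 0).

The plane through P with normal n = (a, b, c) satisfies n·(r - P) = 0,
i.e. ax + by + cz = a·x₀ + b·y₀ + c·z₀.
d = 0·(-2) + 1·1 + 0·(-4)
  = 0 + 1 + 0
  = 1
Equation: y = 1

y = 1


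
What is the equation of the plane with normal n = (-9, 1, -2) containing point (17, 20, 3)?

The plane through P with normal n = (a, b, c) satisfies n·(r - P) = 0,
i.e. ax + by + cz = a·x₀ + b·y₀ + c·z₀.
d = (-9)·17 + 1·20 + (-2)·3
  = -153 + 20 - 6
  = -139
Equation: -9x + y - 2z = -139

-9x + y - 2z = -139


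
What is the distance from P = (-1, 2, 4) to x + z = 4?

distance = |a·x₀ + b·y₀ + c·z₀ - d| / √(a² + b² + c²)
  = |1·(-1) + 0·2 + 1·4 - 4| / √(1² + 0² + 1²)
  = |-1 + 0 + 4 - 4| / √(1 + 0 + 1)
  = |-1| / √2
  = 1 / 1.414
  ≈ 0.7071

0.7071


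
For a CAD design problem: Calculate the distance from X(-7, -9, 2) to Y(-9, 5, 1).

d = √[(x₂-x₁)² + (y₂-y₁)² + (z₂-z₁)²]
  = √[(-2)² + 14² + (-1)²]
  = √[4 + 196 + 1]
  = √201
  ≈ 14.18

14.18


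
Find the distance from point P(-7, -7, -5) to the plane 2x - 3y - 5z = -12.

distance = |a·x₀ + b·y₀ + c·z₀ - d| / √(a² + b² + c²)
  = |2·(-7) + (-3)·(-7) + (-5)·(-5) - (-12)| / √(2² + (-3)² + (-5)²)
  = |-14 + 21 + 25 + 12| / √(4 + 9 + 25)
  = |44| / √38
  = 44 / 6.164
  ≈ 7.138

7.138


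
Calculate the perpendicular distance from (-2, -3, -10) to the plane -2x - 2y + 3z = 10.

distance = |a·x₀ + b·y₀ + c·z₀ - d| / √(a² + b² + c²)
  = |(-2)·(-2) + (-2)·(-3) + 3·(-10) - 10| / √((-2)² + (-2)² + 3²)
  = |4 + 6 - 30 - 10| / √(4 + 4 + 9)
  = |-30| / √17
  = 30 / 4.123
  ≈ 7.276

7.276


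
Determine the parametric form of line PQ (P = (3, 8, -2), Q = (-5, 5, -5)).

Direction vector d = Q - P = (-5 - 3, 5 - 8, -5 + 2) = (-8, -3, -3)
Parametric form r = P + t·d:
x = 3 - 8t, y = 8 - 3t, z = -2 - 3t

x = 3 - 8t, y = 8 - 3t, z = -2 - 3t


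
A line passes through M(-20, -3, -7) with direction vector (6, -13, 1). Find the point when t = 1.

P(t) = M + t·d
  = (-20 + 6·1, -3 + (-13)·1, -7 + 1·1)
  = (-20 + 6, -3 - 13, -7 + 1)
  = (-14, -16, -6)

(-14, -16, -6)


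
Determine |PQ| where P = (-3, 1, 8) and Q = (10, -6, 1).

d = √[(x₂-x₁)² + (y₂-y₁)² + (z₂-z₁)²]
  = √[13² + (-7)² + (-7)²]
  = √[169 + 49 + 49]
  = √267
  ≈ 16.34

16.34


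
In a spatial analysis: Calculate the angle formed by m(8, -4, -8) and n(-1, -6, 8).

m·n = 8·(-1) + (-4)·(-6) + (-8)·8 = -8 + 24 - 64 = -48
|m| = √(8² + (-4)² + (-8)²) = √144 ≈ 12
|n| = √((-1)² + (-6)² + 8²) = √101 ≈ 10.05
cos θ = (m·n)/(|m||n|) = -48/(12·10.05) ≈ -0.398
θ = arccos(-0.398) ≈ 113.5°

113.5°


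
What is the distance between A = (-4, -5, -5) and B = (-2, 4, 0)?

d = √[(x₂-x₁)² + (y₂-y₁)² + (z₂-z₁)²]
  = √[2² + 9² + 5²]
  = √[4 + 81 + 25]
  = √110
  ≈ 10.49

10.49


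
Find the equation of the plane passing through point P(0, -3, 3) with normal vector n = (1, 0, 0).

The plane through P with normal n = (a, b, c) satisfies n·(r - P) = 0,
i.e. ax + by + cz = a·x₀ + b·y₀ + c·z₀.
d = 1·0 + 0·(-3) + 0·3
  = 0 + 0 + 0
  = 0
Equation: x = 0

x = 0


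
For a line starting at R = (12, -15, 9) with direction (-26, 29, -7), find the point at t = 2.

P(t) = R + t·d
  = (12 + (-26)·2, -15 + 29·2, 9 + (-7)·2)
  = (12 - 52, -15 + 58, 9 - 14)
  = (-40, 43, -5)

(-40, 43, -5)


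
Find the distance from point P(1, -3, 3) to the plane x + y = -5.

distance = |a·x₀ + b·y₀ + c·z₀ - d| / √(a² + b² + c²)
  = |1·1 + 1·(-3) + 0·3 - (-5)| / √(1² + 1² + 0²)
  = |1 - 3 + 0 + 5| / √(1 + 1 + 0)
  = |3| / √2
  = 3 / 1.414
  ≈ 2.121

2.121


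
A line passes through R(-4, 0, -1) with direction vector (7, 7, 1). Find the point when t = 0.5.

P(t) = R + t·d
  = (-4 + 7·0.5, 0 + 7·0.5, -1 + 1·0.5)
  = (-4 + 3.5, 0 + 3.5, -1 + 0.5)
  = (-0.5, 3.5, -0.5)

(-0.5, 3.5, -0.5)


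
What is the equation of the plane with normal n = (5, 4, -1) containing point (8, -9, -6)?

The plane through P with normal n = (a, b, c) satisfies n·(r - P) = 0,
i.e. ax + by + cz = a·x₀ + b·y₀ + c·z₀.
d = 5·8 + 4·(-9) + (-1)·(-6)
  = 40 - 36 + 6
  = 10
Equation: 5x + 4y - z = 10

5x + 4y - z = 10


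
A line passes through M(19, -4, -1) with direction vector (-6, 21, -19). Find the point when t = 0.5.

P(t) = M + t·d
  = (19 + (-6)·0.5, -4 + 21·0.5, -1 + (-19)·0.5)
  = (19 - 3, -4 + 10.5, -1 - 9.5)
  = (16, 6.5, -10.5)

(16, 6.5, -10.5)


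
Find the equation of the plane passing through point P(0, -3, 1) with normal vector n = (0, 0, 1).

The plane through P with normal n = (a, b, c) satisfies n·(r - P) = 0,
i.e. ax + by + cz = a·x₀ + b·y₀ + c·z₀.
d = 0·0 + 0·(-3) + 1·1
  = 0 + 0 + 1
  = 1
Equation: z = 1

z = 1


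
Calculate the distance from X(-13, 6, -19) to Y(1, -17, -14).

d = √[(x₂-x₁)² + (y₂-y₁)² + (z₂-z₁)²]
  = √[14² + (-23)² + 5²]
  = √[196 + 529 + 25]
  = √750
  ≈ 27.39

27.39


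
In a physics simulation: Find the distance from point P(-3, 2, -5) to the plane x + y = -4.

distance = |a·x₀ + b·y₀ + c·z₀ - d| / √(a² + b² + c²)
  = |1·(-3) + 1·2 + 0·(-5) - (-4)| / √(1² + 1² + 0²)
  = |-3 + 2 + 0 + 4| / √(1 + 1 + 0)
  = |3| / √2
  = 3 / 1.414
  ≈ 2.121

2.121


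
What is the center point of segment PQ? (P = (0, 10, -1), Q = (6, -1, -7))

M = ((x₁+x₂)/2, (y₁+y₂)/2, (z₁+z₂)/2)
  = ((0 + 6)/2, (10 - 1)/2, (-1 - 7)/2)
  = (6/2, 9/2, -8/2)
  = (3, 4.5, -4)

(3, 4.5, -4)


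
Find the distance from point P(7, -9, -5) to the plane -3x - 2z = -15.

distance = |a·x₀ + b·y₀ + c·z₀ - d| / √(a² + b² + c²)
  = |(-3)·7 + 0·(-9) + (-2)·(-5) - (-15)| / √((-3)² + 0² + (-2)²)
  = |-21 + 0 + 10 + 15| / √(9 + 0 + 4)
  = |4| / √13
  = 4 / 3.606
  ≈ 1.109

1.109


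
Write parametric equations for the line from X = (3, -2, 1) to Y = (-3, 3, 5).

Direction vector d = Y - X = (-3 - 3, 3 + 2, 5 - 1) = (-6, 5, 4)
Parametric form r = X + t·d:
x = 3 - 6t, y = -2 + 5t, z = 1 + 4t

x = 3 - 6t, y = -2 + 5t, z = 1 + 4t


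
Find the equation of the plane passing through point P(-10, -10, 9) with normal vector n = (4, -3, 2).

The plane through P with normal n = (a, b, c) satisfies n·(r - P) = 0,
i.e. ax + by + cz = a·x₀ + b·y₀ + c·z₀.
d = 4·(-10) + (-3)·(-10) + 2·9
  = -40 + 30 + 18
  = 8
Equation: 4x - 3y + 2z = 8

4x - 3y + 2z = 8


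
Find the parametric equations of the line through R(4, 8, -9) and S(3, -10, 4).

Direction vector d = S - R = (3 - 4, -10 - 8, 4 + 9) = (-1, -18, 13)
Parametric form r = R + t·d:
x = 4 - t, y = 8 - 18t, z = -9 + 13t

x = 4 - t, y = 8 - 18t, z = -9 + 13t


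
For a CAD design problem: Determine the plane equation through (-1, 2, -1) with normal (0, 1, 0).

The plane through P with normal n = (a, b, c) satisfies n·(r - P) = 0,
i.e. ax + by + cz = a·x₀ + b·y₀ + c·z₀.
d = 0·(-1) + 1·2 + 0·(-1)
  = 0 + 2 + 0
  = 2
Equation: y = 2

y = 2


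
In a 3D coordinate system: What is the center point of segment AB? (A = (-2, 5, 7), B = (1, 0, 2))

M = ((x₁+x₂)/2, (y₁+y₂)/2, (z₁+z₂)/2)
  = ((-2 + 1)/2, (5 + 0)/2, (7 + 2)/2)
  = (-1/2, 5/2, 9/2)
  = (-0.5, 2.5, 4.5)

(-0.5, 2.5, 4.5)


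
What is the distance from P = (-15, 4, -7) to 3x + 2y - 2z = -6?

distance = |a·x₀ + b·y₀ + c·z₀ - d| / √(a² + b² + c²)
  = |3·(-15) + 2·4 + (-2)·(-7) - (-6)| / √(3² + 2² + (-2)²)
  = |-45 + 8 + 14 + 6| / √(9 + 4 + 4)
  = |-17| / √17
  = 17 / 4.123
  ≈ 4.123

4.123


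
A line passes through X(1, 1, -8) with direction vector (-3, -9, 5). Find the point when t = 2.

P(t) = X + t·d
  = (1 + (-3)·2, 1 + (-9)·2, -8 + 5·2)
  = (1 - 6, 1 - 18, -8 + 10)
  = (-5, -17, 2)

(-5, -17, 2)


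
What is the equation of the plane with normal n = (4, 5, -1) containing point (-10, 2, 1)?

The plane through P with normal n = (a, b, c) satisfies n·(r - P) = 0,
i.e. ax + by + cz = a·x₀ + b·y₀ + c·z₀.
d = 4·(-10) + 5·2 + (-1)·1
  = -40 + 10 - 1
  = -31
Equation: 4x + 5y - z = -31

4x + 5y - z = -31


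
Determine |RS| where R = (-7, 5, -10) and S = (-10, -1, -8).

d = √[(x₂-x₁)² + (y₂-y₁)² + (z₂-z₁)²]
  = √[(-3)² + (-6)² + 2²]
  = √[9 + 36 + 4]
  = √49
  ≈ 7

7


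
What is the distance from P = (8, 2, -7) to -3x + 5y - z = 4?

distance = |a·x₀ + b·y₀ + c·z₀ - d| / √(a² + b² + c²)
  = |(-3)·8 + 5·2 + (-1)·(-7) - 4| / √((-3)² + 5² + (-1)²)
  = |-24 + 10 + 7 - 4| / √(9 + 25 + 1)
  = |-11| / √35
  = 11 / 5.916
  ≈ 1.859

1.859


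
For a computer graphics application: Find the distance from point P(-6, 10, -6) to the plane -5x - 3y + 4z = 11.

distance = |a·x₀ + b·y₀ + c·z₀ - d| / √(a² + b² + c²)
  = |(-5)·(-6) + (-3)·10 + 4·(-6) - 11| / √((-5)² + (-3)² + 4²)
  = |30 - 30 - 24 - 11| / √(25 + 9 + 16)
  = |-35| / √50
  = 35 / 7.071
  ≈ 4.95

4.95


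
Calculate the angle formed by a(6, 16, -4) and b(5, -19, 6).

a·b = 6·5 + 16·(-19) + (-4)·6 = 30 - 304 - 24 = -298
|a| = √(6² + 16² + (-4)²) = √308 ≈ 17.55
|b| = √(5² + (-19)² + 6²) = √422 ≈ 20.54
cos θ = (a·b)/(|a||b|) = -298/(17.55·20.54) ≈ -0.8266
θ = arccos(-0.8266) ≈ 145.7°

145.7°


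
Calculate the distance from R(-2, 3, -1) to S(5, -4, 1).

d = √[(x₂-x₁)² + (y₂-y₁)² + (z₂-z₁)²]
  = √[7² + (-7)² + 2²]
  = √[49 + 49 + 4]
  = √102
  ≈ 10.1

10.1


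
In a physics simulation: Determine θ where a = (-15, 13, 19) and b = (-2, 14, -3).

a·b = (-15)·(-2) + 13·14 + 19·(-3) = 30 + 182 - 57 = 155
|a| = √((-15)² + 13² + 19²) = √755 ≈ 27.48
|b| = √((-2)² + 14² + (-3)²) = √209 ≈ 14.46
cos θ = (a·b)/(|a||b|) = 155/(27.48·14.46) ≈ 0.3902
θ = arccos(0.3902) ≈ 67.03°

67.03°


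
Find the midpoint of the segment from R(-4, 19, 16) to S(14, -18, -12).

M = ((x₁+x₂)/2, (y₁+y₂)/2, (z₁+z₂)/2)
  = ((-4 + 14)/2, (19 - 18)/2, (16 - 12)/2)
  = (10/2, 1/2, 4/2)
  = (5, 0.5, 2)

(5, 0.5, 2)


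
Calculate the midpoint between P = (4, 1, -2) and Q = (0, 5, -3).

M = ((x₁+x₂)/2, (y₁+y₂)/2, (z₁+z₂)/2)
  = ((4 + 0)/2, (1 + 5)/2, (-2 - 3)/2)
  = (4/2, 6/2, -5/2)
  = (2, 3, -2.5)

(2, 3, -2.5)


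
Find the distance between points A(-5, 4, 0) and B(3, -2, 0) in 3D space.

d = √[(x₂-x₁)² + (y₂-y₁)² + (z₂-z₁)²]
  = √[8² + (-6)² + 0²]
  = √[64 + 36 + 0]
  = √100
  ≈ 10

10


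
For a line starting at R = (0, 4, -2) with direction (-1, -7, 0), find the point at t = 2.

P(t) = R + t·d
  = (0 + (-1)·2, 4 + (-7)·2, -2 + 0·2)
  = (0 - 2, 4 - 14, -2 + 0)
  = (-2, -10, -2)

(-2, -10, -2)


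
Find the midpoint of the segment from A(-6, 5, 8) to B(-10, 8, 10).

M = ((x₁+x₂)/2, (y₁+y₂)/2, (z₁+z₂)/2)
  = ((-6 - 10)/2, (5 + 8)/2, (8 + 10)/2)
  = (-16/2, 13/2, 18/2)
  = (-8, 6.5, 9)

(-8, 6.5, 9)


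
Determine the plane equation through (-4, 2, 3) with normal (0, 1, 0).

The plane through P with normal n = (a, b, c) satisfies n·(r - P) = 0,
i.e. ax + by + cz = a·x₀ + b·y₀ + c·z₀.
d = 0·(-4) + 1·2 + 0·3
  = 0 + 2 + 0
  = 2
Equation: y = 2

y = 2


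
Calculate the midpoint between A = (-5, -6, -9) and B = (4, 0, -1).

M = ((x₁+x₂)/2, (y₁+y₂)/2, (z₁+z₂)/2)
  = ((-5 + 4)/2, (-6 + 0)/2, (-9 - 1)/2)
  = (-1/2, -6/2, -10/2)
  = (-0.5, -3, -5)

(-0.5, -3, -5)


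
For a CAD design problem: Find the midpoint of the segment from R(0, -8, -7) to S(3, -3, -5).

M = ((x₁+x₂)/2, (y₁+y₂)/2, (z₁+z₂)/2)
  = ((0 + 3)/2, (-8 - 3)/2, (-7 - 5)/2)
  = (3/2, -11/2, -12/2)
  = (1.5, -5.5, -6)

(1.5, -5.5, -6)


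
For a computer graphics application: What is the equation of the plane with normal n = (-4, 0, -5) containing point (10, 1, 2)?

The plane through P with normal n = (a, b, c) satisfies n·(r - P) = 0,
i.e. ax + by + cz = a·x₀ + b·y₀ + c·z₀.
d = (-4)·10 + 0·1 + (-5)·2
  = -40 + 0 - 10
  = -50
Equation: -4x - 5z = -50

-4x - 5z = -50


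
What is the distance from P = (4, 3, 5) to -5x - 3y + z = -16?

distance = |a·x₀ + b·y₀ + c·z₀ - d| / √(a² + b² + c²)
  = |(-5)·4 + (-3)·3 + 1·5 - (-16)| / √((-5)² + (-3)² + 1²)
  = |-20 - 9 + 5 + 16| / √(25 + 9 + 1)
  = |-8| / √35
  = 8 / 5.916
  ≈ 1.352

1.352


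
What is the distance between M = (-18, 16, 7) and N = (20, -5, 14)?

d = √[(x₂-x₁)² + (y₂-y₁)² + (z₂-z₁)²]
  = √[38² + (-21)² + 7²]
  = √[1444 + 441 + 49]
  = √1934
  ≈ 43.98

43.98


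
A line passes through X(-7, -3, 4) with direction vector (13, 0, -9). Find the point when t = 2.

P(t) = X + t·d
  = (-7 + 13·2, -3 + 0·2, 4 + (-9)·2)
  = (-7 + 26, -3 + 0, 4 - 18)
  = (19, -3, -14)

(19, -3, -14)


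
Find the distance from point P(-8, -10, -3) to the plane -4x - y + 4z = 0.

distance = |a·x₀ + b·y₀ + c·z₀ - d| / √(a² + b² + c²)
  = |(-4)·(-8) + (-1)·(-10) + 4·(-3) - 0| / √((-4)² + (-1)² + 4²)
  = |32 + 10 - 12 + 0| / √(16 + 1 + 16)
  = |30| / √33
  = 30 / 5.745
  ≈ 5.222

5.222


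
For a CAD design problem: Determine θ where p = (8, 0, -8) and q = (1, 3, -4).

p·q = 8·1 + 0·3 + (-8)·(-4) = 8 + 0 + 32 = 40
|p| = √(8² + 0² + (-8)²) = √128 ≈ 11.31
|q| = √(1² + 3² + (-4)²) = √26 ≈ 5.099
cos θ = (p·q)/(|p||q|) = 40/(11.31·5.099) ≈ 0.6934
θ = arccos(0.6934) ≈ 46.1°

46.1°


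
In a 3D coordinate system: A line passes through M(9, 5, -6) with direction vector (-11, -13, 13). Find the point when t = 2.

P(t) = M + t·d
  = (9 + (-11)·2, 5 + (-13)·2, -6 + 13·2)
  = (9 - 22, 5 - 26, -6 + 26)
  = (-13, -21, 20)

(-13, -21, 20)


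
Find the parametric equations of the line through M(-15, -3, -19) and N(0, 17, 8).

Direction vector d = N - M = (0 + 15, 17 + 3, 8 + 19) = (15, 20, 27)
Parametric form r = M + t·d:
x = -15 + 15t, y = -3 + 20t, z = -19 + 27t

x = -15 + 15t, y = -3 + 20t, z = -19 + 27t


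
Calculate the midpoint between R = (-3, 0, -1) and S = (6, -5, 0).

M = ((x₁+x₂)/2, (y₁+y₂)/2, (z₁+z₂)/2)
  = ((-3 + 6)/2, (0 - 5)/2, (-1 + 0)/2)
  = (3/2, -5/2, -1/2)
  = (1.5, -2.5, -0.5)

(1.5, -2.5, -0.5)


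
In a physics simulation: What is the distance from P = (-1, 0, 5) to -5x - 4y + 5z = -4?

distance = |a·x₀ + b·y₀ + c·z₀ - d| / √(a² + b² + c²)
  = |(-5)·(-1) + (-4)·0 + 5·5 - (-4)| / √((-5)² + (-4)² + 5²)
  = |5 + 0 + 25 + 4| / √(25 + 16 + 25)
  = |34| / √66
  = 34 / 8.124
  ≈ 4.185

4.185


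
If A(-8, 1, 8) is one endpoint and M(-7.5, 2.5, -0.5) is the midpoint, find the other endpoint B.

B = 2M - A
  = (2·(-7.5) - (-8), 2·2.5 - 1, 2·(-0.5) - 8)
  = (-15 + 8, 5 - 1, -1 - 8)
  = (-7, 4, -9)

(-7, 4, -9)


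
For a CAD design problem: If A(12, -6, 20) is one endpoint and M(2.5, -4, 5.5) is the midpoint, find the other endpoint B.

B = 2M - A
  = (2·2.5 - 12, 2·(-4) - (-6), 2·5.5 - 20)
  = (5 - 12, -8 + 6, 11 - 20)
  = (-7, -2, -9)

(-7, -2, -9)


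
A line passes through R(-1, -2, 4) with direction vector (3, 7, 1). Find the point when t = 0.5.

P(t) = R + t·d
  = (-1 + 3·0.5, -2 + 7·0.5, 4 + 1·0.5)
  = (-1 + 1.5, -2 + 3.5, 4 + 0.5)
  = (0.5, 1.5, 4.5)

(0.5, 1.5, 4.5)


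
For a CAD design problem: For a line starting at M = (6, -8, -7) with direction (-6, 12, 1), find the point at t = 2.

P(t) = M + t·d
  = (6 + (-6)·2, -8 + 12·2, -7 + 1·2)
  = (6 - 12, -8 + 24, -7 + 2)
  = (-6, 16, -5)

(-6, 16, -5)


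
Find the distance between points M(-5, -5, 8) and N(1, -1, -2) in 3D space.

d = √[(x₂-x₁)² + (y₂-y₁)² + (z₂-z₁)²]
  = √[6² + 4² + (-10)²]
  = √[36 + 16 + 100]
  = √152
  ≈ 12.33

12.33


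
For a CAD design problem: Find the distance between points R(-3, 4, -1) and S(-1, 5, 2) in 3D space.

d = √[(x₂-x₁)² + (y₂-y₁)² + (z₂-z₁)²]
  = √[2² + 1² + 3²]
  = √[4 + 1 + 9]
  = √14
  ≈ 3.742

3.742


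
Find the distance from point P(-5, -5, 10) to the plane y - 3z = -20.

distance = |a·x₀ + b·y₀ + c·z₀ - d| / √(a² + b² + c²)
  = |0·(-5) + 1·(-5) + (-3)·10 - (-20)| / √(0² + 1² + (-3)²)
  = |0 - 5 - 30 + 20| / √(0 + 1 + 9)
  = |-15| / √10
  = 15 / 3.162
  ≈ 4.743

4.743


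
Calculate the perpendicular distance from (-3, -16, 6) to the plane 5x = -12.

distance = |a·x₀ + b·y₀ + c·z₀ - d| / √(a² + b² + c²)
  = |5·(-3) + 0·(-16) + 0·6 - (-12)| / √(5² + 0² + 0²)
  = |-15 + 0 + 0 + 12| / √(25 + 0 + 0)
  = |-3| / √25
  = 3 / 5
  ≈ 0.6

0.6


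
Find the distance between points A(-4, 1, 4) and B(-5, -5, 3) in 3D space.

d = √[(x₂-x₁)² + (y₂-y₁)² + (z₂-z₁)²]
  = √[(-1)² + (-6)² + (-1)²]
  = √[1 + 36 + 1]
  = √38
  ≈ 6.164

6.164


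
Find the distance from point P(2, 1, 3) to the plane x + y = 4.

distance = |a·x₀ + b·y₀ + c·z₀ - d| / √(a² + b² + c²)
  = |1·2 + 1·1 + 0·3 - 4| / √(1² + 1² + 0²)
  = |2 + 1 + 0 - 4| / √(1 + 1 + 0)
  = |-1| / √2
  = 1 / 1.414
  ≈ 0.7071

0.7071


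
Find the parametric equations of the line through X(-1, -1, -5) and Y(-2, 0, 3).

Direction vector d = Y - X = (-2 + 1, 0 + 1, 3 + 5) = (-1, 1, 8)
Parametric form r = X + t·d:
x = -1 - t, y = -1 + t, z = -5 + 8t

x = -1 - t, y = -1 + t, z = -5 + 8t


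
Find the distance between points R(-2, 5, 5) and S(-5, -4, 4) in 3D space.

d = √[(x₂-x₁)² + (y₂-y₁)² + (z₂-z₁)²]
  = √[(-3)² + (-9)² + (-1)²]
  = √[9 + 81 + 1]
  = √91
  ≈ 9.539

9.539


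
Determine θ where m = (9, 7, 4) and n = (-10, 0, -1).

m·n = 9·(-10) + 7·0 + 4·(-1) = -90 + 0 - 4 = -94
|m| = √(9² + 7² + 4²) = √146 ≈ 12.08
|n| = √((-10)² + 0² + (-1)²) = √101 ≈ 10.05
cos θ = (m·n)/(|m||n|) = -94/(12.08·10.05) ≈ -0.7741
θ = arccos(-0.7741) ≈ 140.7°

140.7°


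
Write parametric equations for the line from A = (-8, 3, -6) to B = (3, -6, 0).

Direction vector d = B - A = (3 + 8, -6 - 3, 0 + 6) = (11, -9, 6)
Parametric form r = A + t·d:
x = -8 + 11t, y = 3 - 9t, z = -6 + 6t

x = -8 + 11t, y = 3 - 9t, z = -6 + 6t


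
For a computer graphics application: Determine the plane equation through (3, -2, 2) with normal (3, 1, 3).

The plane through P with normal n = (a, b, c) satisfies n·(r - P) = 0,
i.e. ax + by + cz = a·x₀ + b·y₀ + c·z₀.
d = 3·3 + 1·(-2) + 3·2
  = 9 - 2 + 6
  = 13
Equation: 3x + y + 3z = 13

3x + y + 3z = 13


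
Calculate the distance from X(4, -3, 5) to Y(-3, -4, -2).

d = √[(x₂-x₁)² + (y₂-y₁)² + (z₂-z₁)²]
  = √[(-7)² + (-1)² + (-7)²]
  = √[49 + 1 + 49]
  = √99
  ≈ 9.95

9.95


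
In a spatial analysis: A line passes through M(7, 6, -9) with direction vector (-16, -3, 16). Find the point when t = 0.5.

P(t) = M + t·d
  = (7 + (-16)·0.5, 6 + (-3)·0.5, -9 + 16·0.5)
  = (7 - 8, 6 - 1.5, -9 + 8)
  = (-1, 4.5, -1)

(-1, 4.5, -1)


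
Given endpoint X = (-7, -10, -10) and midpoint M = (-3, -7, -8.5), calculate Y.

Y = 2M - X
  = (2·(-3) - (-7), 2·(-7) - (-10), 2·(-8.5) - (-10))
  = (-6 + 7, -14 + 10, -17 + 10)
  = (1, -4, -7)

(1, -4, -7)


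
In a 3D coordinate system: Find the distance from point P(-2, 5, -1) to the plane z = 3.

distance = |a·x₀ + b·y₀ + c·z₀ - d| / √(a² + b² + c²)
  = |0·(-2) + 0·5 + 1·(-1) - 3| / √(0² + 0² + 1²)
  = |0 + 0 - 1 - 3| / √(0 + 0 + 1)
  = |-4| / √1
  = 4 / 1
  ≈ 4

4


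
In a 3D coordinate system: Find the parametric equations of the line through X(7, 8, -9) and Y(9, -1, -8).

Direction vector d = Y - X = (9 - 7, -1 - 8, -8 + 9) = (2, -9, 1)
Parametric form r = X + t·d:
x = 7 + 2t, y = 8 - 9t, z = -9 + t

x = 7 + 2t, y = 8 - 9t, z = -9 + t


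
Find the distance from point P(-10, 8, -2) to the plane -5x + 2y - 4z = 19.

distance = |a·x₀ + b·y₀ + c·z₀ - d| / √(a² + b² + c²)
  = |(-5)·(-10) + 2·8 + (-4)·(-2) - 19| / √((-5)² + 2² + (-4)²)
  = |50 + 16 + 8 - 19| / √(25 + 4 + 16)
  = |55| / √45
  = 55 / 6.708
  ≈ 8.199

8.199


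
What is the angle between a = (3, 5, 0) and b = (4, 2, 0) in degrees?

a·b = 3·4 + 5·2 + 0·0 = 12 + 10 + 0 = 22
|a| = √(3² + 5² + 0²) = √34 ≈ 5.831
|b| = √(4² + 2² + 0²) = √20 ≈ 4.472
cos θ = (a·b)/(|a||b|) = 22/(5.831·4.472) ≈ 0.8437
θ = arccos(0.8437) ≈ 32.47°

32.47°


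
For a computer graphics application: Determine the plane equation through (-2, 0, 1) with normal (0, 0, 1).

The plane through P with normal n = (a, b, c) satisfies n·(r - P) = 0,
i.e. ax + by + cz = a·x₀ + b·y₀ + c·z₀.
d = 0·(-2) + 0·0 + 1·1
  = 0 + 0 + 1
  = 1
Equation: z = 1

z = 1


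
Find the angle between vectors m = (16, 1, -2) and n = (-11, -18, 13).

m·n = 16·(-11) + 1·(-18) + (-2)·13 = -176 - 18 - 26 = -220
|m| = √(16² + 1² + (-2)²) = √261 ≈ 16.16
|n| = √((-11)² + (-18)² + 13²) = √614 ≈ 24.78
cos θ = (m·n)/(|m||n|) = -220/(16.16·24.78) ≈ -0.5496
θ = arccos(-0.5496) ≈ 123.3°

123.3°


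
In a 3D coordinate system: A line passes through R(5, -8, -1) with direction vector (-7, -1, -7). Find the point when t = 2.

P(t) = R + t·d
  = (5 + (-7)·2, -8 + (-1)·2, -1 + (-7)·2)
  = (5 - 14, -8 - 2, -1 - 14)
  = (-9, -10, -15)

(-9, -10, -15)


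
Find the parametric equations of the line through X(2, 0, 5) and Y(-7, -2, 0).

Direction vector d = Y - X = (-7 - 2, -2 + 0, 0 - 5) = (-9, -2, -5)
Parametric form r = X + t·d:
x = 2 - 9t, y = 0 - 2t, z = 5 - 5t

x = 2 - 9t, y = 0 - 2t, z = 5 - 5t


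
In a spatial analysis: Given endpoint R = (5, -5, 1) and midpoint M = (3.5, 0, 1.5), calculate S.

S = 2M - R
  = (2·3.5 - 5, 2·0 - (-5), 2·1.5 - 1)
  = (7 - 5, 0 + 5, 3 - 1)
  = (2, 5, 2)

(2, 5, 2)


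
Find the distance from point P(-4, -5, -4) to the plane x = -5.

distance = |a·x₀ + b·y₀ + c·z₀ - d| / √(a² + b² + c²)
  = |1·(-4) + 0·(-5) + 0·(-4) - (-5)| / √(1² + 0² + 0²)
  = |-4 + 0 + 0 + 5| / √(1 + 0 + 0)
  = |1| / √1
  = 1 / 1
  ≈ 1

1


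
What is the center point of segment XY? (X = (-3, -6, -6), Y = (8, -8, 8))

M = ((x₁+x₂)/2, (y₁+y₂)/2, (z₁+z₂)/2)
  = ((-3 + 8)/2, (-6 - 8)/2, (-6 + 8)/2)
  = (5/2, -14/2, 2/2)
  = (2.5, -7, 1)

(2.5, -7, 1)


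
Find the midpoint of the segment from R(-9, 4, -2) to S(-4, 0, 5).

M = ((x₁+x₂)/2, (y₁+y₂)/2, (z₁+z₂)/2)
  = ((-9 - 4)/2, (4 + 0)/2, (-2 + 5)/2)
  = (-13/2, 4/2, 3/2)
  = (-6.5, 2, 1.5)

(-6.5, 2, 1.5)


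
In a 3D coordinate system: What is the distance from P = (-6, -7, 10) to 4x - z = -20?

distance = |a·x₀ + b·y₀ + c·z₀ - d| / √(a² + b² + c²)
  = |4·(-6) + 0·(-7) + (-1)·10 - (-20)| / √(4² + 0² + (-1)²)
  = |-24 + 0 - 10 + 20| / √(16 + 0 + 1)
  = |-14| / √17
  = 14 / 4.123
  ≈ 3.395

3.395


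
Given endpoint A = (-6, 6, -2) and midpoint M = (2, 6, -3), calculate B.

B = 2M - A
  = (2·2 - (-6), 2·6 - 6, 2·(-3) - (-2))
  = (4 + 6, 12 - 6, -6 + 2)
  = (10, 6, -4)

(10, 6, -4)


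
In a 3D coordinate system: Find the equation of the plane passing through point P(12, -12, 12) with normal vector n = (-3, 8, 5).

The plane through P with normal n = (a, b, c) satisfies n·(r - P) = 0,
i.e. ax + by + cz = a·x₀ + b·y₀ + c·z₀.
d = (-3)·12 + 8·(-12) + 5·12
  = -36 - 96 + 60
  = -72
Equation: -3x + 8y + 5z = -72

-3x + 8y + 5z = -72


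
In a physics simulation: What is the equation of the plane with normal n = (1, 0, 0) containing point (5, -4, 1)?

The plane through P with normal n = (a, b, c) satisfies n·(r - P) = 0,
i.e. ax + by + cz = a·x₀ + b·y₀ + c·z₀.
d = 1·5 + 0·(-4) + 0·1
  = 5 + 0 + 0
  = 5
Equation: x = 5

x = 5


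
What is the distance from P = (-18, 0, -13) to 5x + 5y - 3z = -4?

distance = |a·x₀ + b·y₀ + c·z₀ - d| / √(a² + b² + c²)
  = |5·(-18) + 5·0 + (-3)·(-13) - (-4)| / √(5² + 5² + (-3)²)
  = |-90 + 0 + 39 + 4| / √(25 + 25 + 9)
  = |-47| / √59
  = 47 / 7.681
  ≈ 6.119

6.119


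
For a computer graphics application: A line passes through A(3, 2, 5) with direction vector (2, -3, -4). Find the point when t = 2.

P(t) = A + t·d
  = (3 + 2·2, 2 + (-3)·2, 5 + (-4)·2)
  = (3 + 4, 2 - 6, 5 - 8)
  = (7, -4, -3)

(7, -4, -3)


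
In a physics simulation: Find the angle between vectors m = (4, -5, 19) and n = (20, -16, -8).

m·n = 4·20 + (-5)·(-16) + 19·(-8) = 80 + 80 - 152 = 8
|m| = √(4² + (-5)² + 19²) = √402 ≈ 20.05
|n| = √(20² + (-16)² + (-8)²) = √720 ≈ 26.83
cos θ = (m·n)/(|m||n|) = 8/(20.05·26.83) ≈ 0.01487
θ = arccos(0.01487) ≈ 89.15°

89.15°


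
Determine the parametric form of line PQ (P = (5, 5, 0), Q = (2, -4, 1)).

Direction vector d = Q - P = (2 - 5, -4 - 5, 1 + 0) = (-3, -9, 1)
Parametric form r = P + t·d:
x = 5 - 3t, y = 5 - 9t, z = 0 + t

x = 5 - 3t, y = 5 - 9t, z = 0 + t


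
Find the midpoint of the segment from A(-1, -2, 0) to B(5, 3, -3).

M = ((x₁+x₂)/2, (y₁+y₂)/2, (z₁+z₂)/2)
  = ((-1 + 5)/2, (-2 + 3)/2, (0 - 3)/2)
  = (4/2, 1/2, -3/2)
  = (2, 0.5, -1.5)

(2, 0.5, -1.5)


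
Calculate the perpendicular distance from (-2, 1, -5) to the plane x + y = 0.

distance = |a·x₀ + b·y₀ + c·z₀ - d| / √(a² + b² + c²)
  = |1·(-2) + 1·1 + 0·(-5) - 0| / √(1² + 1² + 0²)
  = |-2 + 1 + 0 + 0| / √(1 + 1 + 0)
  = |-1| / √2
  = 1 / 1.414
  ≈ 0.7071

0.7071


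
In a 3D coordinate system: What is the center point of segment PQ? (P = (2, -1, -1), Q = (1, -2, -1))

M = ((x₁+x₂)/2, (y₁+y₂)/2, (z₁+z₂)/2)
  = ((2 + 1)/2, (-1 - 2)/2, (-1 - 1)/2)
  = (3/2, -3/2, -2/2)
  = (1.5, -1.5, -1)

(1.5, -1.5, -1)


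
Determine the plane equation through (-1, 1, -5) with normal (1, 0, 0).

The plane through P with normal n = (a, b, c) satisfies n·(r - P) = 0,
i.e. ax + by + cz = a·x₀ + b·y₀ + c·z₀.
d = 1·(-1) + 0·1 + 0·(-5)
  = -1 + 0 + 0
  = -1
Equation: x = -1

x = -1


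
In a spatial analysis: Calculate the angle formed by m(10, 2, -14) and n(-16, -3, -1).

m·n = 10·(-16) + 2·(-3) + (-14)·(-1) = -160 - 6 + 14 = -152
|m| = √(10² + 2² + (-14)²) = √300 ≈ 17.32
|n| = √((-16)² + (-3)² + (-1)²) = √266 ≈ 16.31
cos θ = (m·n)/(|m||n|) = -152/(17.32·16.31) ≈ -0.5381
θ = arccos(-0.5381) ≈ 122.6°

122.6°


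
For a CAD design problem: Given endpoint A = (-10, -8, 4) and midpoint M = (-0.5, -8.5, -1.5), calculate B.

B = 2M - A
  = (2·(-0.5) - (-10), 2·(-8.5) - (-8), 2·(-1.5) - 4)
  = (-1 + 10, -17 + 8, -3 - 4)
  = (9, -9, -7)

(9, -9, -7)


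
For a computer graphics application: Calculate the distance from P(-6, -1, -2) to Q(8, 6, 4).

d = √[(x₂-x₁)² + (y₂-y₁)² + (z₂-z₁)²]
  = √[14² + 7² + 6²]
  = √[196 + 49 + 36]
  = √281
  ≈ 16.76

16.76


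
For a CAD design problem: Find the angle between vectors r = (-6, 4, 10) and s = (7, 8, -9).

r·s = (-6)·7 + 4·8 + 10·(-9) = -42 + 32 - 90 = -100
|r| = √((-6)² + 4² + 10²) = √152 ≈ 12.33
|s| = √(7² + 8² + (-9)²) = √194 ≈ 13.93
cos θ = (r·s)/(|r||s|) = -100/(12.33·13.93) ≈ -0.5823
θ = arccos(-0.5823) ≈ 125.6°

125.6°


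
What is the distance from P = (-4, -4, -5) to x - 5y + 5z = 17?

distance = |a·x₀ + b·y₀ + c·z₀ - d| / √(a² + b² + c²)
  = |1·(-4) + (-5)·(-4) + 5·(-5) - 17| / √(1² + (-5)² + 5²)
  = |-4 + 20 - 25 - 17| / √(1 + 25 + 25)
  = |-26| / √51
  = 26 / 7.141
  ≈ 3.641

3.641


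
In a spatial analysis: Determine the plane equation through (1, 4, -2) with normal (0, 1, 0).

The plane through P with normal n = (a, b, c) satisfies n·(r - P) = 0,
i.e. ax + by + cz = a·x₀ + b·y₀ + c·z₀.
d = 0·1 + 1·4 + 0·(-2)
  = 0 + 4 + 0
  = 4
Equation: y = 4

y = 4


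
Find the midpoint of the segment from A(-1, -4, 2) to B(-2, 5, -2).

M = ((x₁+x₂)/2, (y₁+y₂)/2, (z₁+z₂)/2)
  = ((-1 - 2)/2, (-4 + 5)/2, (2 - 2)/2)
  = (-3/2, 1/2, 0/2)
  = (-1.5, 0.5, 0)

(-1.5, 0.5, 0)


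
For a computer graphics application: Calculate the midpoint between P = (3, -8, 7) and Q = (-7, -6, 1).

M = ((x₁+x₂)/2, (y₁+y₂)/2, (z₁+z₂)/2)
  = ((3 - 7)/2, (-8 - 6)/2, (7 + 1)/2)
  = (-4/2, -14/2, 8/2)
  = (-2, -7, 4)

(-2, -7, 4)


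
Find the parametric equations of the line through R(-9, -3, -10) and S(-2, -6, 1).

Direction vector d = S - R = (-2 + 9, -6 + 3, 1 + 10) = (7, -3, 11)
Parametric form r = R + t·d:
x = -9 + 7t, y = -3 - 3t, z = -10 + 11t

x = -9 + 7t, y = -3 - 3t, z = -10 + 11t


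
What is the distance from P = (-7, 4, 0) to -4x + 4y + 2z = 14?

distance = |a·x₀ + b·y₀ + c·z₀ - d| / √(a² + b² + c²)
  = |(-4)·(-7) + 4·4 + 2·0 - 14| / √((-4)² + 4² + 2²)
  = |28 + 16 + 0 - 14| / √(16 + 16 + 4)
  = |30| / √36
  = 30 / 6
  ≈ 5

5


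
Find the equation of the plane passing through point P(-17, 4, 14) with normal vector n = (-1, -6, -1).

The plane through P with normal n = (a, b, c) satisfies n·(r - P) = 0,
i.e. ax + by + cz = a·x₀ + b·y₀ + c·z₀.
d = (-1)·(-17) + (-6)·4 + (-1)·14
  = 17 - 24 - 14
  = -21
Equation: -x - 6y - z = -21

-x - 6y - z = -21


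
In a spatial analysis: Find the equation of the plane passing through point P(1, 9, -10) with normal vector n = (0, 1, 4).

The plane through P with normal n = (a, b, c) satisfies n·(r - P) = 0,
i.e. ax + by + cz = a·x₀ + b·y₀ + c·z₀.
d = 0·1 + 1·9 + 4·(-10)
  = 0 + 9 - 40
  = -31
Equation: y + 4z = -31

y + 4z = -31


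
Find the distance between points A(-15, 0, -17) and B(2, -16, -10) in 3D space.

d = √[(x₂-x₁)² + (y₂-y₁)² + (z₂-z₁)²]
  = √[17² + (-16)² + 7²]
  = √[289 + 256 + 49]
  = √594
  ≈ 24.37

24.37


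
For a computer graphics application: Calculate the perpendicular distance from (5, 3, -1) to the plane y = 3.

distance = |a·x₀ + b·y₀ + c·z₀ - d| / √(a² + b² + c²)
  = |0·5 + 1·3 + 0·(-1) - 3| / √(0² + 1² + 0²)
  = |0 + 3 + 0 - 3| / √(0 + 1 + 0)
  = |0| / √1
  = 0 / 1
  ≈ 0

0


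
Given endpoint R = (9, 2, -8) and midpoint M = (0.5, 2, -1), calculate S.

S = 2M - R
  = (2·0.5 - 9, 2·2 - 2, 2·(-1) - (-8))
  = (1 - 9, 4 - 2, -2 + 8)
  = (-8, 2, 6)

(-8, 2, 6)


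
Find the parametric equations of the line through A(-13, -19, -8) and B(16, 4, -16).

Direction vector d = B - A = (16 + 13, 4 + 19, -16 + 8) = (29, 23, -8)
Parametric form r = A + t·d:
x = -13 + 29t, y = -19 + 23t, z = -8 - 8t

x = -13 + 29t, y = -19 + 23t, z = -8 - 8t


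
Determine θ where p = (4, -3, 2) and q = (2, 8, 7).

p·q = 4·2 + (-3)·8 + 2·7 = 8 - 24 + 14 = -2
|p| = √(4² + (-3)² + 2²) = √29 ≈ 5.385
|q| = √(2² + 8² + 7²) = √117 ≈ 10.82
cos θ = (p·q)/(|p||q|) = -2/(5.385·10.82) ≈ -0.03434
θ = arccos(-0.03434) ≈ 91.97°

91.97°


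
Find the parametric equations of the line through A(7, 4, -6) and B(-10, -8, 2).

Direction vector d = B - A = (-10 - 7, -8 - 4, 2 + 6) = (-17, -12, 8)
Parametric form r = A + t·d:
x = 7 - 17t, y = 4 - 12t, z = -6 + 8t

x = 7 - 17t, y = 4 - 12t, z = -6 + 8t


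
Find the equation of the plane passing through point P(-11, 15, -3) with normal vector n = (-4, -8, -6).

The plane through P with normal n = (a, b, c) satisfies n·(r - P) = 0,
i.e. ax + by + cz = a·x₀ + b·y₀ + c·z₀.
d = (-4)·(-11) + (-8)·15 + (-6)·(-3)
  = 44 - 120 + 18
  = -58
Equation: -4x - 8y - 6z = -58

-4x - 8y - 6z = -58


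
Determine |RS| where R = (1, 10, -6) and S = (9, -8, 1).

d = √[(x₂-x₁)² + (y₂-y₁)² + (z₂-z₁)²]
  = √[8² + (-18)² + 7²]
  = √[64 + 324 + 49]
  = √437
  ≈ 20.9

20.9


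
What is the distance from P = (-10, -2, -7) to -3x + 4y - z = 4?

distance = |a·x₀ + b·y₀ + c·z₀ - d| / √(a² + b² + c²)
  = |(-3)·(-10) + 4·(-2) + (-1)·(-7) - 4| / √((-3)² + 4² + (-1)²)
  = |30 - 8 + 7 - 4| / √(9 + 16 + 1)
  = |25| / √26
  = 25 / 5.099
  ≈ 4.903

4.903


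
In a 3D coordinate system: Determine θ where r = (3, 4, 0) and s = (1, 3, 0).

r·s = 3·1 + 4·3 + 0·0 = 3 + 12 + 0 = 15
|r| = √(3² + 4² + 0²) = √25 ≈ 5
|s| = √(1² + 3² + 0²) = √10 ≈ 3.162
cos θ = (r·s)/(|r||s|) = 15/(5·3.162) ≈ 0.9487
θ = arccos(0.9487) ≈ 18.43°

18.43°


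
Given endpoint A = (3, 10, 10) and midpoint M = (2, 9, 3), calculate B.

B = 2M - A
  = (2·2 - 3, 2·9 - 10, 2·3 - 10)
  = (4 - 3, 18 - 10, 6 - 10)
  = (1, 8, -4)

(1, 8, -4)
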